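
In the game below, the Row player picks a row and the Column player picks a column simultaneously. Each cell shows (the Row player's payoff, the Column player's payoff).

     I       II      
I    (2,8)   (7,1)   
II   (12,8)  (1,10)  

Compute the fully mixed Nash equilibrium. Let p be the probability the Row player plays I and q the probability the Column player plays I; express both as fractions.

p = 2/9, q = 3/8

Each player's mixing probability is pinned down by making the *other* player indifferent.
The Column player indifferent between I and II: p·8 + (1−p)·8 = p·1 + (1−p)·10 ⟹ 8 + 0p = 10 + (-9)p ⟹ p = 2/9.
The Row player indifferent between I and II: q·2 + (1−q)·7 = q·12 + (1−q)·1 ⟹ 7 + (-5)q = 1 + 11q ⟹ q = 3/8.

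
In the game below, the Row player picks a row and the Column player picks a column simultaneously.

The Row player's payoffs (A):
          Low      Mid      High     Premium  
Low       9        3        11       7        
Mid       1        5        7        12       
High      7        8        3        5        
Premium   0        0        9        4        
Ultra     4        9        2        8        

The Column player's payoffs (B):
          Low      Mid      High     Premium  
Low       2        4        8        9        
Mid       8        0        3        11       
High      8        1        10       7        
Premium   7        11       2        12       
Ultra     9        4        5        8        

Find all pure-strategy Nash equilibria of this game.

Find each player's best response to every opponent strategy; NE are the intersections.
The Row player's best responses — vs Low: Low (payoff 9); vs Mid: Ultra (payoff 9); vs High: Low (payoff 11); vs Premium: Mid (payoff 12).
The Column player's best responses — vs Low: Premium (payoff 9); vs Mid: Premium (payoff 11); vs High: High (payoff 10); vs Premium: Premium (payoff 12); vs Ultra: Low (payoff 9).
The only mutual best response is (Mid, Premium); neither player gains by switching there.

(Mid, Premium)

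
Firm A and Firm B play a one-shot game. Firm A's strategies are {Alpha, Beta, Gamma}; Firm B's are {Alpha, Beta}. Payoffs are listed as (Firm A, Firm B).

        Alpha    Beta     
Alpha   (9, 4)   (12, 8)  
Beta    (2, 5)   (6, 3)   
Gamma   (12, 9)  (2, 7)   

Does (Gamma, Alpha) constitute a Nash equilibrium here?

Yes

Holding Firm B at Alpha: Firm A gets 12 from Gamma, versus 9 from Alpha, 2 from Beta. No profitable deviation for Firm A.
Holding Firm A at Gamma: Firm B gets 9 from Alpha, versus 7 from Beta. No profitable deviation for Firm B either.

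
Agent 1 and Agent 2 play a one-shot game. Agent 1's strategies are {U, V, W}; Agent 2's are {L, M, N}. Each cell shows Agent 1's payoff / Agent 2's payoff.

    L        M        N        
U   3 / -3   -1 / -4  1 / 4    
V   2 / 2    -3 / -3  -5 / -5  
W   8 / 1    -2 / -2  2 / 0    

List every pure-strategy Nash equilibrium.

(W, L)

A profile is a Nash equilibrium when each player is best-responding to the other.
Agent 1's best responses — vs L: W (payoff 8); vs M: U (payoff -1); vs N: W (payoff 2).
Agent 2's best responses — vs U: N (payoff 4); vs V: L (payoff 2); vs W: L (payoff 1).
The only mutual best response is (W, L); neither player gains by switching there.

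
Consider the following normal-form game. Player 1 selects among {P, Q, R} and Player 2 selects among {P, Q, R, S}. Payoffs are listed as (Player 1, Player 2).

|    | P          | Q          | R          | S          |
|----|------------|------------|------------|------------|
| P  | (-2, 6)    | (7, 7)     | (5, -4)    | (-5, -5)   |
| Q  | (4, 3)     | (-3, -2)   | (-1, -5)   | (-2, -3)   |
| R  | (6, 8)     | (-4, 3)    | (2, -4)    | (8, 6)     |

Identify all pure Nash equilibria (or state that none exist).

Check mutual best responses: a cell is a NE iff neither player can gain by unilaterally deviating.
Player 1's best responses — vs P: R (payoff 6); vs Q: P (payoff 7); vs R: P (payoff 5); vs S: R (payoff 8).
Player 2's best responses — vs P: Q (payoff 7); vs Q: P (payoff 3); vs R: P (payoff 8).
Mutual best responses occur at (P, Q) and (R, P); at each, neither player gains by switching.

(P, Q) and (R, P)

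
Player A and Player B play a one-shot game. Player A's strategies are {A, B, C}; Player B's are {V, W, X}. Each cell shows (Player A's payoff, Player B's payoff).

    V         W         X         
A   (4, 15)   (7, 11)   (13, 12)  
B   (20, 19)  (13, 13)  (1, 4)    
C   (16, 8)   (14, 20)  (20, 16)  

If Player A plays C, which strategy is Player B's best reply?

W

With Player A fixed at C, Player B's payoffs are: V → 8, W → 20, X → 16.
The maximum is 20, achieved by W.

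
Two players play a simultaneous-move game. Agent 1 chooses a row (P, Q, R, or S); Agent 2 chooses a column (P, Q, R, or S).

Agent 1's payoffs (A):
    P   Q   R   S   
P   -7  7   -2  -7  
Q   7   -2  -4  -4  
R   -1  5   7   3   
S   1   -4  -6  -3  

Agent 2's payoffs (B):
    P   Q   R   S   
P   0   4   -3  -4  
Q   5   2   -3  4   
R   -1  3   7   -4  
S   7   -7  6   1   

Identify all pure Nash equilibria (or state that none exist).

(P, Q), (Q, P), and (R, R)

A profile is a Nash equilibrium when each player is best-responding to the other.
Agent 1's best responses — vs P: Q (payoff 7); vs Q: P (payoff 7); vs R: R (payoff 7); vs S: R (payoff 3).
Agent 2's best responses — vs P: Q (payoff 4); vs Q: P (payoff 5); vs R: R (payoff 7); vs S: P (payoff 7).
Mutual best responses occur at (P, Q), (Q, P), and (R, R); at each, neither player gains by switching.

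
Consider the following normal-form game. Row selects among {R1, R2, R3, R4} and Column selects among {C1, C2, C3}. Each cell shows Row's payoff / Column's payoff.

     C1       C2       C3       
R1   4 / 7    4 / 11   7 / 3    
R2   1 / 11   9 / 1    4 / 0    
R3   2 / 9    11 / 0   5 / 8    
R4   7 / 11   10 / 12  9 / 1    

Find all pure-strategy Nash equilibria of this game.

Find each player's best response to every opponent strategy; NE are the intersections.
Row's best responses — vs C1: R4 (payoff 7); vs C2: R3 (payoff 11); vs C3: R4 (payoff 9).
Column's best responses — vs R1: C2 (payoff 11); vs R2: C1 (payoff 11); vs R3: C1 (payoff 9); vs R4: C2 (payoff 12).
No cell has both players best-responding. For instance, Row's best reply to C1 is R4, but against R4 Column prefers C2 over C1.

No pure-strategy Nash equilibrium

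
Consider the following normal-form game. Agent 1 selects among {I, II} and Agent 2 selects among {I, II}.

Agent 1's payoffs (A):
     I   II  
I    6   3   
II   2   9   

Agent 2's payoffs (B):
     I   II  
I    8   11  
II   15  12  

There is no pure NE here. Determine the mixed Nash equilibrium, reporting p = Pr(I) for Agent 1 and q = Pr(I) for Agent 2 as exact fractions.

p = 1/2, q = 3/5

Each player's mixing probability is pinned down by making the *other* player indifferent.
Agent 2 indifferent between I and II: p·8 + (1−p)·15 = p·11 + (1−p)·12 ⟹ 15 + (-7)p = 12 + (-1)p ⟹ p = 1/2.
Agent 1 indifferent between I and II: q·6 + (1−q)·3 = q·2 + (1−q)·9 ⟹ 3 + 3q = 9 + (-7)q ⟹ q = 3/5.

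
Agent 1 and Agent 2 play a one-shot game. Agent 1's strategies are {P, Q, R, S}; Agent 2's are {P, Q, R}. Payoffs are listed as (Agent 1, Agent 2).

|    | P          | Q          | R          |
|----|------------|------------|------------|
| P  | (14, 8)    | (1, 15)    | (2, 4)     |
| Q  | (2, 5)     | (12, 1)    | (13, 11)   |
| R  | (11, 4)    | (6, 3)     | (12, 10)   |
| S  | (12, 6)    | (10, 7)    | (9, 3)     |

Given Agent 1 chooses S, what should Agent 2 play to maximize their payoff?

Q

With Agent 1 fixed at S, Agent 2's payoffs are: P → 6, Q → 7, R → 3.
The maximum is 7, achieved by Q.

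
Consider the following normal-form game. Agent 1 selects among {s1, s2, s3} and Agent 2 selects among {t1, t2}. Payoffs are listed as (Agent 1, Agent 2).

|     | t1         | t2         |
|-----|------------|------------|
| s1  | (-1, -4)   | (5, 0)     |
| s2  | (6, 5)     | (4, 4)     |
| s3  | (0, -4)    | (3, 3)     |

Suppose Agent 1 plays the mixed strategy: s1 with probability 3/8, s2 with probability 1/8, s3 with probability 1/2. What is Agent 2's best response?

Agent 2's best reply maximizes expected payoff against the mix.
t1: (3/8)·(-4) + (1/8)·5 + (1/2)·(-4) = -23/8
t2: (3/8)·0 + (1/8)·4 + (1/2)·3 = 2
Highest expected payoff is 2, from t2.

t2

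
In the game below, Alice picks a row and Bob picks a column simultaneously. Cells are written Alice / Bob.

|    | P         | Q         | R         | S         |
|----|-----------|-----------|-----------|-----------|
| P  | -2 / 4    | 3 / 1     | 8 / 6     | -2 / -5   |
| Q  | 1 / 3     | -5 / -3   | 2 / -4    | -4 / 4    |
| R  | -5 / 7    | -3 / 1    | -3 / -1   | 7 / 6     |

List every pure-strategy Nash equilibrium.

(P, R)

Check mutual best responses: a cell is a NE iff neither player can gain by unilaterally deviating.
Alice's best responses — vs P: Q (payoff 1); vs Q: P (payoff 3); vs R: P (payoff 8); vs S: R (payoff 7).
Bob's best responses — vs P: R (payoff 6); vs Q: S (payoff 4); vs R: P (payoff 7).
The only mutual best response is (P, R); neither player gains by switching there.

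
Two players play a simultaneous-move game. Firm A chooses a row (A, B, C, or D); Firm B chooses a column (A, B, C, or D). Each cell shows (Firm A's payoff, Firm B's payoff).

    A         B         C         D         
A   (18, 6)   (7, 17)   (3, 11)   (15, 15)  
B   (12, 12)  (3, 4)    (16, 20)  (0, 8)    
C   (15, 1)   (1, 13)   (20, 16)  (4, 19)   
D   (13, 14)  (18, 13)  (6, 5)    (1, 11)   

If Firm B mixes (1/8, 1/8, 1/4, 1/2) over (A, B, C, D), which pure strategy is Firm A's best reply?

Compute Firm A's expected payoff from each pure strategy against the given mix.
A: (1/8)·18 + (1/8)·7 + (1/4)·3 + (1/2)·15 = 91/8
B: (1/8)·12 + (1/8)·3 + (1/4)·16 + (1/2)·0 = 47/8
C: (1/8)·15 + (1/8)·1 + (1/4)·20 + (1/2)·4 = 9
D: (1/8)·13 + (1/8)·18 + (1/4)·6 + (1/2)·1 = 47/8
Highest expected payoff is 91/8, from A.

A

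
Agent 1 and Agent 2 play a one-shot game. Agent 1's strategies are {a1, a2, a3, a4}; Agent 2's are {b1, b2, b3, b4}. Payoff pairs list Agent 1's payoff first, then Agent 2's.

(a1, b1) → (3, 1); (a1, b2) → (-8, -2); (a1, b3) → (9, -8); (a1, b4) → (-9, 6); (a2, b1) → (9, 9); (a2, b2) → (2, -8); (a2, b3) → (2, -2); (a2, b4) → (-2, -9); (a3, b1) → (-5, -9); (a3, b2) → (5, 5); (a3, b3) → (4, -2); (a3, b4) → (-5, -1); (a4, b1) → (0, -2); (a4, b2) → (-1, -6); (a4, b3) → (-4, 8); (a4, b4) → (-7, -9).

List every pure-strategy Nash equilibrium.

(a2, b1) and (a3, b2)

Find each player's best response to every opponent strategy; NE are the intersections.
Agent 1's best responses — vs b1: a2 (payoff 9); vs b2: a3 (payoff 5); vs b3: a1 (payoff 9); vs b4: a2 (payoff -2).
Agent 2's best responses — vs a1: b4 (payoff 6); vs a2: b1 (payoff 9); vs a3: b2 (payoff 5); vs a4: b3 (payoff 8).
Mutual best responses occur at (a2, b1) and (a3, b2); at each, neither player gains by switching.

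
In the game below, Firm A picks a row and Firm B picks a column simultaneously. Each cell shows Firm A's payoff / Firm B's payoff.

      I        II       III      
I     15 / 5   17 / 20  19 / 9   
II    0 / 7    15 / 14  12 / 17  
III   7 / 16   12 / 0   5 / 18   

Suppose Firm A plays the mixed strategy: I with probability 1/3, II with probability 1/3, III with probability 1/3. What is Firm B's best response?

Firm B's best reply maximizes expected payoff against the mix.
I: (1/3)·5 + (1/3)·7 + (1/3)·16 = 28/3
II: (1/3)·20 + (1/3)·14 + (1/3)·0 = 34/3
III: (1/3)·9 + (1/3)·17 + (1/3)·18 = 44/3
Highest expected payoff is 44/3, from III.

III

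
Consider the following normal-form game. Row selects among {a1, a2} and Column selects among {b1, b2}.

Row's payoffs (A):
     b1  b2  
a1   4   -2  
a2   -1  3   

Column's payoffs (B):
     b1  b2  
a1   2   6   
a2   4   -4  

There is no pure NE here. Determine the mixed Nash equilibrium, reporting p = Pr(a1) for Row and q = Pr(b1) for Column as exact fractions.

p = 2/3, q = 1/2

Each player's mixing probability is pinned down by making the *other* player indifferent.
Column indifferent between b1 and b2: p·2 + (1−p)·4 = p·6 + (1−p)·(-4) ⟹ 4 + (-2)p = (-4) + 10p ⟹ p = 2/3.
Row indifferent between a1 and a2: q·4 + (1−q)·(-2) = q·(-1) + (1−q)·3 ⟹ (-2) + 6q = 3 + (-4)q ⟹ q = 1/2.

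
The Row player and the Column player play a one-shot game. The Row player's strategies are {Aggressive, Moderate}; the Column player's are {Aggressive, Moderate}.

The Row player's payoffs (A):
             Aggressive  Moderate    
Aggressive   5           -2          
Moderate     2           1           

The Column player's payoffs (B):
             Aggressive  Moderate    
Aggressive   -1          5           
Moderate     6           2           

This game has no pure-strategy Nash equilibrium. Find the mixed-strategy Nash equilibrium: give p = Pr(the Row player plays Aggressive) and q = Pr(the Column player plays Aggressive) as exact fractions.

p = 2/5, q = 1/2

Each player's mixing probability is pinned down by making the *other* player indifferent.
The Column player indifferent between Aggressive and Moderate: p·(-1) + (1−p)·6 = p·5 + (1−p)·2 ⟹ 6 + (-7)p = 2 + 3p ⟹ p = 2/5.
The Row player indifferent between Aggressive and Moderate: q·5 + (1−q)·(-2) = q·2 + (1−q)·1 ⟹ (-2) + 7q = 1 + 1q ⟹ q = 1/2.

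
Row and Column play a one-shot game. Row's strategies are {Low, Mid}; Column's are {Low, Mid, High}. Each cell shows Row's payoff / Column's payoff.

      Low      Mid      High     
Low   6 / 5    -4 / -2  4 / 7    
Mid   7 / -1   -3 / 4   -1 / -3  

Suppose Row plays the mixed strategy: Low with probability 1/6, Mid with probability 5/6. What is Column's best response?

Mid

Column's best reply maximizes expected payoff against the mix.
Low: (1/6)·5 + (5/6)·(-1) = 0
Mid: (1/6)·(-2) + (5/6)·4 = 3
High: (1/6)·7 + (5/6)·(-3) = -4/3
Highest expected payoff is 3, from Mid.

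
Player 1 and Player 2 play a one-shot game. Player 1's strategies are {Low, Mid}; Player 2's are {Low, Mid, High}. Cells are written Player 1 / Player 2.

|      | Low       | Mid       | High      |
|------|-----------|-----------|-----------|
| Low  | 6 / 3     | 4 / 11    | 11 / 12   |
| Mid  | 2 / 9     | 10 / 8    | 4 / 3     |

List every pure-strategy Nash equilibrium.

A profile is a Nash equilibrium when each player is best-responding to the other.
Player 1's best responses — vs Low: Low (payoff 6); vs Mid: Mid (payoff 10); vs High: Low (payoff 11).
Player 2's best responses — vs Low: High (payoff 12); vs Mid: Low (payoff 9).
The only mutual best response is (Low, High); neither player gains by switching there.

(Low, High)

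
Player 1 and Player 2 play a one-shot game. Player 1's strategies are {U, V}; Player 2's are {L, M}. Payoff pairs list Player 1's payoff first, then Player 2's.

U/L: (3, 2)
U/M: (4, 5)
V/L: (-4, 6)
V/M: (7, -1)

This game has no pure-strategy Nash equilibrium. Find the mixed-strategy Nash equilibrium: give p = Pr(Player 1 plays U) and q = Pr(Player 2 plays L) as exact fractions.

p = 7/10, q = 3/10

Each player's mixing probability is pinned down by making the *other* player indifferent.
Player 2 indifferent between L and M: p·2 + (1−p)·6 = p·5 + (1−p)·(-1) ⟹ 6 + (-4)p = (-1) + 6p ⟹ p = 7/10.
Player 1 indifferent between U and V: q·3 + (1−q)·4 = q·(-4) + (1−q)·7 ⟹ 4 + (-1)q = 7 + (-11)q ⟹ q = 3/10.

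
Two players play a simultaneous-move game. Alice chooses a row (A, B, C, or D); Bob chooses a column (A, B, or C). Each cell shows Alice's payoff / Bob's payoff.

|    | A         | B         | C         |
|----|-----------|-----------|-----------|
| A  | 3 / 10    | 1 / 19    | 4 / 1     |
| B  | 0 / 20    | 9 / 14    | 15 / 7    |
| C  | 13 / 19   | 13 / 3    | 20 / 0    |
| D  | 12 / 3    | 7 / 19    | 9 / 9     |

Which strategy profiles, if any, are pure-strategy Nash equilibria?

(C, A)

Find each player's best response to every opponent strategy; NE are the intersections.
Alice's best responses — vs A: C (payoff 13); vs B: C (payoff 13); vs C: C (payoff 20).
Bob's best responses — vs A: B (payoff 19); vs B: A (payoff 20); vs C: A (payoff 19); vs D: B (payoff 19).
The only mutual best response is (C, A); neither player gains by switching there.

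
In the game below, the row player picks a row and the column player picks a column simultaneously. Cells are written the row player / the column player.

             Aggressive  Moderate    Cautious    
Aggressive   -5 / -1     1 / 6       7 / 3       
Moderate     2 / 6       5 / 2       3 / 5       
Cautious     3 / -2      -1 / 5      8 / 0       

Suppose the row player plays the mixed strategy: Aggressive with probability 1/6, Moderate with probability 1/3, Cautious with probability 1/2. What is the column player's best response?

Compute the column player's expected payoff from each pure strategy against the given mix.
Aggressive: (1/6)·(-1) + (1/3)·6 + (1/2)·(-2) = 5/6
Moderate: (1/6)·6 + (1/3)·2 + (1/2)·5 = 25/6
Cautious: (1/6)·3 + (1/3)·5 + (1/2)·0 = 13/6
Highest expected payoff is 25/6, from Moderate.

Moderate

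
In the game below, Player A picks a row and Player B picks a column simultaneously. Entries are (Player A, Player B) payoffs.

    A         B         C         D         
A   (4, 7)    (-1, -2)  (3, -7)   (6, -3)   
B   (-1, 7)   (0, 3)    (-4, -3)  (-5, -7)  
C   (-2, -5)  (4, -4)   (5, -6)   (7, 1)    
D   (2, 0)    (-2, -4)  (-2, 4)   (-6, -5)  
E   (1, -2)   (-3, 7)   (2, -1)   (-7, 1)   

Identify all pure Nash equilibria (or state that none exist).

Find each player's best response to every opponent strategy; NE are the intersections.
Player A's best responses — vs A: A (payoff 4); vs B: C (payoff 4); vs C: C (payoff 5); vs D: C (payoff 7).
Player B's best responses — vs A: A (payoff 7); vs B: A (payoff 7); vs C: D (payoff 1); vs D: C (payoff 4); vs E: B (payoff 7).
Mutual best responses occur at (A, A) and (C, D); at each, neither player gains by switching.

(A, A) and (C, D)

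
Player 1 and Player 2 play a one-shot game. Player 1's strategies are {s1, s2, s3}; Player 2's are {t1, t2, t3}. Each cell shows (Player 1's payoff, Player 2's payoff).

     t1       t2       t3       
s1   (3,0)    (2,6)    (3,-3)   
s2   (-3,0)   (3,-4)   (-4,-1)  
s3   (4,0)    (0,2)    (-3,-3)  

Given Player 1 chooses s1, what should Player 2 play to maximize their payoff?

t2

With Player 1 fixed at s1, Player 2's payoffs are: t1 → 0, t2 → 6, t3 → -3.
The maximum is 6, achieved by t2.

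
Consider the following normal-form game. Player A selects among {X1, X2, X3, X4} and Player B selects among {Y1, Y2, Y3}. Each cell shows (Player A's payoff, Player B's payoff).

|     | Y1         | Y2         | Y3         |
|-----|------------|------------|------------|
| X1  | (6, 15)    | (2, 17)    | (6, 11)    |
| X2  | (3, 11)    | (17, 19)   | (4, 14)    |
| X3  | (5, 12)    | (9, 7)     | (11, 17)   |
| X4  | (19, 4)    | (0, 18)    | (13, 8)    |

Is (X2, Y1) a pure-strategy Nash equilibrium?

Holding Player B at Y1: Player A gets 3 from X2 but could get 19 by switching to X4. Player A has a profitable deviation.

No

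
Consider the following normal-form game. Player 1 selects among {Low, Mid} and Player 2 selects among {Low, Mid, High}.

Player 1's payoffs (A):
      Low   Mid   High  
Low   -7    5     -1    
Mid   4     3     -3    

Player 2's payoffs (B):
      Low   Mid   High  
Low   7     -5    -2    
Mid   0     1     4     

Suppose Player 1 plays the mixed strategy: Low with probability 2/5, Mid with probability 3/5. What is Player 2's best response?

Low

Player 2's best reply maximizes expected payoff against the mix.
Low: (2/5)·7 + (3/5)·0 = 14/5
Mid: (2/5)·(-5) + (3/5)·1 = -7/5
High: (2/5)·(-2) + (3/5)·4 = 8/5
Highest expected payoff is 14/5, from Low.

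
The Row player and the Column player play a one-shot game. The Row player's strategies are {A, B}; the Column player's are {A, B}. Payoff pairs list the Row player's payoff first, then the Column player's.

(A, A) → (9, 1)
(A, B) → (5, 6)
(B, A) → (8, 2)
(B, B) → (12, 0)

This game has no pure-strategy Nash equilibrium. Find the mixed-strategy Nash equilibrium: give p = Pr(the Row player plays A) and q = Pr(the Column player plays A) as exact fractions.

In a mixed NE each player is indifferent between their pure strategies, so the opponent's mix sets the indifference.
The Column player indifferent between A and B: p·1 + (1−p)·2 = p·6 + (1−p)·0 ⟹ 2 + (-1)p = 0 + 6p ⟹ p = 2/7.
The Row player indifferent between A and B: q·9 + (1−q)·5 = q·8 + (1−q)·12 ⟹ 5 + 4q = 12 + (-4)q ⟹ q = 7/8.

p = 2/7, q = 7/8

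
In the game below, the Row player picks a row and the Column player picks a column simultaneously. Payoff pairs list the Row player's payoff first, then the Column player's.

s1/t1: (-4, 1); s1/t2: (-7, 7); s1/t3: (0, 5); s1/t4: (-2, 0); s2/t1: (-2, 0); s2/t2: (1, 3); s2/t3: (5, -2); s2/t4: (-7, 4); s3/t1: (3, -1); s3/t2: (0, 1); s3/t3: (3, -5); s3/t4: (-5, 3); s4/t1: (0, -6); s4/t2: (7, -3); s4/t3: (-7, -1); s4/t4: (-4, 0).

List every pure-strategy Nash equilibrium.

No pure-strategy Nash equilibrium

Check mutual best responses: a cell is a NE iff neither player can gain by unilaterally deviating.
The Row player's best responses — vs t1: s3 (payoff 3); vs t2: s4 (payoff 7); vs t3: s2 (payoff 5); vs t4: s1 (payoff -2).
The Column player's best responses — vs s1: t2 (payoff 7); vs s2: t4 (payoff 4); vs s3: t4 (payoff 3); vs s4: t4 (payoff 0).
No cell has both players best-responding. For instance, the Row player's best reply to t4 is s1, but against s1 the Column player prefers t2 over t4.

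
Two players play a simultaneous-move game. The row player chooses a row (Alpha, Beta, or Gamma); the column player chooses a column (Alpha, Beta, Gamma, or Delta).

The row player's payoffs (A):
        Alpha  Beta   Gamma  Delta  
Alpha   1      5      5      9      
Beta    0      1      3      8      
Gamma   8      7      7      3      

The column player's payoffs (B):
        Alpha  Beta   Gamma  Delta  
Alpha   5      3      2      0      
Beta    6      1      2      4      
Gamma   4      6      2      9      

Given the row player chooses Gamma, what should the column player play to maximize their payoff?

With the row player fixed at Gamma, the column player's payoffs are: Alpha → 4, Beta → 6, Gamma → 2, Delta → 9.
The maximum is 9, achieved by Delta.

Delta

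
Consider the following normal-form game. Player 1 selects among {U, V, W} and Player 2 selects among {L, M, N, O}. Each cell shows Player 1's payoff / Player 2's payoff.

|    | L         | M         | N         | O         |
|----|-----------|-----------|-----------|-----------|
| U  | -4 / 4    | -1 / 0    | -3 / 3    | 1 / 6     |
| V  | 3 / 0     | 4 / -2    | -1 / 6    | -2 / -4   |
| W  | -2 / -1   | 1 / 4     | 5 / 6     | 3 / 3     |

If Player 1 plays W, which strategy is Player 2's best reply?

With Player 1 fixed at W, Player 2's payoffs are: L → -1, M → 4, N → 6, O → 3.
The maximum is 6, achieved by N.

N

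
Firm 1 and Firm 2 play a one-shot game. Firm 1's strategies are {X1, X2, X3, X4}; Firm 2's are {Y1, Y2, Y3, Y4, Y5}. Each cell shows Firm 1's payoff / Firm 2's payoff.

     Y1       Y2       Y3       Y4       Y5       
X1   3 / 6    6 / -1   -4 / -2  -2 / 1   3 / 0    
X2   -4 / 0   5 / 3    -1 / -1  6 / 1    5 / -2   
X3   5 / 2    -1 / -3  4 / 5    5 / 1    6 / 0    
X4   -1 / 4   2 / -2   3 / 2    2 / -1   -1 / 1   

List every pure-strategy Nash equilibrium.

Find each player's best response to every opponent strategy; NE are the intersections.
Firm 1's best responses — vs Y1: X3 (payoff 5); vs Y2: X1 (payoff 6); vs Y3: X3 (payoff 4); vs Y4: X2 (payoff 6); vs Y5: X3 (payoff 6).
Firm 2's best responses — vs X1: Y1 (payoff 6); vs X2: Y2 (payoff 3); vs X3: Y3 (payoff 5); vs X4: Y1 (payoff 4).
The only mutual best response is (X3, Y3); neither player gains by switching there.

(X3, Y3)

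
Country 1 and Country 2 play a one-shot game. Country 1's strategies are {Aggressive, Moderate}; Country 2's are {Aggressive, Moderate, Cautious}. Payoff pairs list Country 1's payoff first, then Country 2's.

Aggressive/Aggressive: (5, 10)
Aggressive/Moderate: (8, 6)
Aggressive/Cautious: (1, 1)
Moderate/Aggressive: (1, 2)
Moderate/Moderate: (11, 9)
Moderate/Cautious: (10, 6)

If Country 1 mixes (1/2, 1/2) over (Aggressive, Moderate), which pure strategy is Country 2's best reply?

Moderate

Country 2's best reply maximizes expected payoff against the mix.
Aggressive: (1/2)·10 + (1/2)·2 = 6
Moderate: (1/2)·6 + (1/2)·9 = 15/2
Cautious: (1/2)·1 + (1/2)·6 = 7/2
Highest expected payoff is 15/2, from Moderate.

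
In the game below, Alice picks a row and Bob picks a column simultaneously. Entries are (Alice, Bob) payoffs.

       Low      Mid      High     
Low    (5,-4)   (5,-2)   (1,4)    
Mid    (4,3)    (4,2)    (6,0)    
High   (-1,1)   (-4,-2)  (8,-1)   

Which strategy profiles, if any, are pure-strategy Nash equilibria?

No pure-strategy Nash equilibrium

Find each player's best response to every opponent strategy; NE are the intersections.
Alice's best responses — vs Low: Low (payoff 5); vs Mid: Low (payoff 5); vs High: High (payoff 8).
Bob's best responses — vs Low: High (payoff 4); vs Mid: Low (payoff 3); vs High: Low (payoff 1).
No cell has both players best-responding. For instance, Alice's best reply to Low is Low, but against Low Bob prefers High over Low.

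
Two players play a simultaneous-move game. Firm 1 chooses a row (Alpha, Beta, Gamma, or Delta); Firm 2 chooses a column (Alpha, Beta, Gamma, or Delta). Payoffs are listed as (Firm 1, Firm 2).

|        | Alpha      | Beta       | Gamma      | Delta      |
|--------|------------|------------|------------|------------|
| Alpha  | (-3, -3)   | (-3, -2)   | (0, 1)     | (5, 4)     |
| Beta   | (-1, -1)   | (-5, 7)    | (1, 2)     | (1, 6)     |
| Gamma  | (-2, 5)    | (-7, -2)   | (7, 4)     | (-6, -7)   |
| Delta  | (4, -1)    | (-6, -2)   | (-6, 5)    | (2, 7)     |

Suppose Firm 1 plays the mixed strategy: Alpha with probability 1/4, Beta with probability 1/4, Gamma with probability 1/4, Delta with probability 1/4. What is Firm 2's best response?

Gamma

Compute Firm 2's expected payoff from each pure strategy against the given mix.
Alpha: (1/4)·(-3) + (1/4)·(-1) + (1/4)·5 + (1/4)·(-1) = 0
Beta: (1/4)·(-2) + (1/4)·7 + (1/4)·(-2) + (1/4)·(-2) = 1/4
Gamma: (1/4)·1 + (1/4)·2 + (1/4)·4 + (1/4)·5 = 3
Delta: (1/4)·4 + (1/4)·6 + (1/4)·(-7) + (1/4)·7 = 5/2
Highest expected payoff is 3, from Gamma.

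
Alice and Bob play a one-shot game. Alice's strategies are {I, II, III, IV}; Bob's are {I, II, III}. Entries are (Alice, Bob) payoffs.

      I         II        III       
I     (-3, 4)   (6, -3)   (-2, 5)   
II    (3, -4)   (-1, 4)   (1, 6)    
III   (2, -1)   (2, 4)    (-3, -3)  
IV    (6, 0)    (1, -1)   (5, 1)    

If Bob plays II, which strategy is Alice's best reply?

I

With Bob fixed at II, Alice's payoffs are: I → 6, II → -1, III → 2, IV → 1.
The maximum is 6, achieved by I.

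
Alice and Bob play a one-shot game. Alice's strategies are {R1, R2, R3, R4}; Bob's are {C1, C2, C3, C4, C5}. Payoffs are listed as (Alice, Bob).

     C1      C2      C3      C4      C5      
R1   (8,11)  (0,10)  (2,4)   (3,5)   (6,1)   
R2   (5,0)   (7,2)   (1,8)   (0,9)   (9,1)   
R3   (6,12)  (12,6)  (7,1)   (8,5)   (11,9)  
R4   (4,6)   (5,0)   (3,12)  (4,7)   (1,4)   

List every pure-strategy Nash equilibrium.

(R1, C1)

Check mutual best responses: a cell is a NE iff neither player can gain by unilaterally deviating.
Alice's best responses — vs C1: R1 (payoff 8); vs C2: R3 (payoff 12); vs C3: R3 (payoff 7); vs C4: R3 (payoff 8); vs C5: R3 (payoff 11).
Bob's best responses — vs R1: C1 (payoff 11); vs R2: C4 (payoff 9); vs R3: C1 (payoff 12); vs R4: C3 (payoff 12).
The only mutual best response is (R1, C1); neither player gains by switching there.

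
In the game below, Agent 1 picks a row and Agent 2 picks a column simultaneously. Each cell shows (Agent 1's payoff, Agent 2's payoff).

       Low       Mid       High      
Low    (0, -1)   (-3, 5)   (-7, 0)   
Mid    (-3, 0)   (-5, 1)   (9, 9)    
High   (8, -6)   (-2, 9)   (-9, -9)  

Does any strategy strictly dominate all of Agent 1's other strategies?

Check whether one of Agent 1's strategies beats all alternatives regardless of what the opponent does.
Low is not dominant: against Low, High gives 8 > 0.
Mid is not dominant: against Low, Low gives 0 > -3.
High is not dominant: against High, Low gives -7 > -9.
No single strategy is best against every opponent action.

None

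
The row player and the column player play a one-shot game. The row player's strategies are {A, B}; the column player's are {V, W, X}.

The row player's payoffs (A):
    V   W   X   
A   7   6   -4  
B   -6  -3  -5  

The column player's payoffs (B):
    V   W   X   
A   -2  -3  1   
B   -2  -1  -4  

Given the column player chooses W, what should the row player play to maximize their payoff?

With the column player fixed at W, the row player's payoffs are: A → 6, B → -3.
The maximum is 6, achieved by A.

A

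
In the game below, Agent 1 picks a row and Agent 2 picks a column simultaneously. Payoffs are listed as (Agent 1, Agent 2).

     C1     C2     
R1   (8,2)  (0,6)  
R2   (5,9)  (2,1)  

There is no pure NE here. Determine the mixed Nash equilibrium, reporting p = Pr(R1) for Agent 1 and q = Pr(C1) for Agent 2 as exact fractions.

In a mixed NE each player is indifferent between their pure strategies, so the opponent's mix sets the indifference.
Agent 2 indifferent between C1 and C2: p·2 + (1−p)·9 = p·6 + (1−p)·1 ⟹ 9 + (-7)p = 1 + 5p ⟹ p = 2/3.
Agent 1 indifferent between R1 and R2: q·8 + (1−q)·0 = q·5 + (1−q)·2 ⟹ 0 + 8q = 2 + 3q ⟹ q = 2/5.

p = 2/3, q = 2/5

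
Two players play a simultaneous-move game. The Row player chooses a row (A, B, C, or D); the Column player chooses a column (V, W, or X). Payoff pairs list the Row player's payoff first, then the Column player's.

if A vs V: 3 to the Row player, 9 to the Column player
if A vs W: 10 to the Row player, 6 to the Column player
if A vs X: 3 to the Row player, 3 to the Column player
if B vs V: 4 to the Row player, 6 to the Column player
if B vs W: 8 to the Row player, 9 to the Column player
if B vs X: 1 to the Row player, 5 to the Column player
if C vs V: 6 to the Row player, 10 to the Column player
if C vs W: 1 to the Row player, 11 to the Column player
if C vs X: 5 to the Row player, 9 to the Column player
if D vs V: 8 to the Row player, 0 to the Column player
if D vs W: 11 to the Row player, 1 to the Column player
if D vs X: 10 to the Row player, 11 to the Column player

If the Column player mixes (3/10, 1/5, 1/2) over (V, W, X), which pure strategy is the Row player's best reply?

D

Compute the Row player's expected payoff from each pure strategy against the given mix.
A: (3/10)·3 + (1/5)·10 + (1/2)·3 = 22/5
B: (3/10)·4 + (1/5)·8 + (1/2)·1 = 33/10
C: (3/10)·6 + (1/5)·1 + (1/2)·5 = 9/2
D: (3/10)·8 + (1/5)·11 + (1/2)·10 = 48/5
Highest expected payoff is 48/5, from D.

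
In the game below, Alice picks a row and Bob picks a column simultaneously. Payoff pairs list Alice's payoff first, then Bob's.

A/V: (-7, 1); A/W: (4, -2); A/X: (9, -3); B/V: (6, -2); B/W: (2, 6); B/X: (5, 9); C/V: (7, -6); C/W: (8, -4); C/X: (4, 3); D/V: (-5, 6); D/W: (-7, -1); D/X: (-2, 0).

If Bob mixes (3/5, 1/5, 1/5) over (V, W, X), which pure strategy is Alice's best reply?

C

Alice's best reply maximizes expected payoff against the mix.
A: (3/5)·(-7) + (1/5)·4 + (1/5)·9 = -8/5
B: (3/5)·6 + (1/5)·2 + (1/5)·5 = 5
C: (3/5)·7 + (1/5)·8 + (1/5)·4 = 33/5
D: (3/5)·(-5) + (1/5)·(-7) + (1/5)·(-2) = -24/5
Highest expected payoff is 33/5, from C.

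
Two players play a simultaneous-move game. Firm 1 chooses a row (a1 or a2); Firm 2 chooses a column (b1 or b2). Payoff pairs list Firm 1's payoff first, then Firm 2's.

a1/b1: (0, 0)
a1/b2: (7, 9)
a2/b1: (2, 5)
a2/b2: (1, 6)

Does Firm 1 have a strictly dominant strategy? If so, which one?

Check whether one of Firm 1's strategies beats all alternatives regardless of what the opponent does.
a1 is not dominant: against b1, a2 gives 2 > 0.
a2 is not dominant: against b2, a1 gives 7 > 1.
No single strategy is best against every opponent action.

No strictly dominant strategy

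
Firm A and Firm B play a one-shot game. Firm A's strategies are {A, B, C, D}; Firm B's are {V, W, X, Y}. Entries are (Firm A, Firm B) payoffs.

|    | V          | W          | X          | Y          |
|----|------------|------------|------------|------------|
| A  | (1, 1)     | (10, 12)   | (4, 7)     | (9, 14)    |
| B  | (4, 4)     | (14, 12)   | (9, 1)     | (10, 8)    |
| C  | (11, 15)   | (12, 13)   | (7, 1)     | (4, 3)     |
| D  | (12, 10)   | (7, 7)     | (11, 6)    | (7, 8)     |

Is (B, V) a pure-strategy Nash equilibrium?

Holding Firm B at V: Firm A gets 4 from B but could get 12 by switching to D. Firm A has a profitable deviation.

No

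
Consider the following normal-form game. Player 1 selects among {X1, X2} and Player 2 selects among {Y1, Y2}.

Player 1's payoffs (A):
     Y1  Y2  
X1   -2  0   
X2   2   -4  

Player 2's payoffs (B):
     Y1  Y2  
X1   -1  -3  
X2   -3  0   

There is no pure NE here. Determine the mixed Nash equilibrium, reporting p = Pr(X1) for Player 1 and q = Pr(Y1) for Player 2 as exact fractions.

p = 3/5, q = 1/2

In a mixed NE each player is indifferent between their pure strategies, so the opponent's mix sets the indifference.
Player 2 indifferent between Y1 and Y2: p·(-1) + (1−p)·(-3) = p·(-3) + (1−p)·0 ⟹ (-3) + 2p = 0 + (-3)p ⟹ p = 3/5.
Player 1 indifferent between X1 and X2: q·(-2) + (1−q)·0 = q·2 + (1−q)·(-4) ⟹ 0 + (-2)q = (-4) + 6q ⟹ q = 1/2.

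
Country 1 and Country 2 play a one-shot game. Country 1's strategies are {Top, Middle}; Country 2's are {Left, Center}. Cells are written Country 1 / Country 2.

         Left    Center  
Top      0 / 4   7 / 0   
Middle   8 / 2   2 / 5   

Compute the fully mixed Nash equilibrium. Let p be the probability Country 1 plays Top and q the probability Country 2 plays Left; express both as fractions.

p = 3/7, q = 5/13

In a mixed NE each player is indifferent between their pure strategies, so the opponent's mix sets the indifference.
Country 2 indifferent between Left and Center: p·4 + (1−p)·2 = p·0 + (1−p)·5 ⟹ 2 + 2p = 5 + (-5)p ⟹ p = 3/7.
Country 1 indifferent between Top and Middle: q·0 + (1−q)·7 = q·8 + (1−q)·2 ⟹ 7 + (-7)q = 2 + 6q ⟹ q = 5/13.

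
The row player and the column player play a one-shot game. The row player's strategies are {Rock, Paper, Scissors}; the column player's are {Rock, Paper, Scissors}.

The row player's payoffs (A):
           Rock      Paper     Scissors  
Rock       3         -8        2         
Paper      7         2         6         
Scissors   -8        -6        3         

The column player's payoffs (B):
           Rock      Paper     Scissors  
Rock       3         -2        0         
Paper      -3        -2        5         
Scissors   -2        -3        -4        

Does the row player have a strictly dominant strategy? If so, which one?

Check whether one of the row player's strategies beats all alternatives regardless of what the opponent does.
Paper strictly dominates: vs Rock: 7 > each of {3, -8}; vs Paper: 2 > each of {-8, -6}; vs Scissors: 6 > each of {2, 3}.

Paper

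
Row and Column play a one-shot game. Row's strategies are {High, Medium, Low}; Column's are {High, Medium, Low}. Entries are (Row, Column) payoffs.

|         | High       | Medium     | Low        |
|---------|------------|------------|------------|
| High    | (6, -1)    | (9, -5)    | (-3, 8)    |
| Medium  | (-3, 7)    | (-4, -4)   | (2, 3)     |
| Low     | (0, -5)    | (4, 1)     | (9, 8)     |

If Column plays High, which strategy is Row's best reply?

With Column fixed at High, Row's payoffs are: High → 6, Medium → -3, Low → 0.
The maximum is 6, achieved by High.

High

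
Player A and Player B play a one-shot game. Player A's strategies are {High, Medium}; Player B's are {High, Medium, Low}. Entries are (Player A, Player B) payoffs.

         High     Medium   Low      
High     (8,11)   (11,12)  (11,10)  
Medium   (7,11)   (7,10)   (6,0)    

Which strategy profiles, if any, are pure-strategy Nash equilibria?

Check mutual best responses: a cell is a NE iff neither player can gain by unilaterally deviating.
Player A's best responses — vs High: High (payoff 8); vs Medium: High (payoff 11); vs Low: High (payoff 11).
Player B's best responses — vs High: Medium (payoff 12); vs Medium: High (payoff 11).
The only mutual best response is (High, Medium); neither player gains by switching there.

(High, Medium)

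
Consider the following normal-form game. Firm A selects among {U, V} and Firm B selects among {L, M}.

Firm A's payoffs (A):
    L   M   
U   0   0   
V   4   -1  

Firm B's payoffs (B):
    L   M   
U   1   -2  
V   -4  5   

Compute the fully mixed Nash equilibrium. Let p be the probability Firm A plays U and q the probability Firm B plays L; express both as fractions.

p = 3/4, q = 1/5

Each player's mixing probability is pinned down by making the *other* player indifferent.
Firm B indifferent between L and M: p·1 + (1−p)·(-4) = p·(-2) + (1−p)·5 ⟹ (-4) + 5p = 5 + (-7)p ⟹ p = 3/4.
Firm A indifferent between U and V: q·0 + (1−q)·0 = q·4 + (1−q)·(-1) ⟹ 0 + 0q = (-1) + 5q ⟹ q = 1/5.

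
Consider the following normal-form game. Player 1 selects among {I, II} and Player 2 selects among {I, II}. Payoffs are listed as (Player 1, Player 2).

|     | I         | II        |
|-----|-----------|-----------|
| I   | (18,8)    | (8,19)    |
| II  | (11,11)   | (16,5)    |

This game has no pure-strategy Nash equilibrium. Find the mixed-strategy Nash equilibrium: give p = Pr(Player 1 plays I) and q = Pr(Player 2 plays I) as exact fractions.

Each player's mixing probability is pinned down by making the *other* player indifferent.
Player 2 indifferent between I and II: p·8 + (1−p)·11 = p·19 + (1−p)·5 ⟹ 11 + (-3)p = 5 + 14p ⟹ p = 6/17.
Player 1 indifferent between I and II: q·18 + (1−q)·8 = q·11 + (1−q)·16 ⟹ 8 + 10q = 16 + (-5)q ⟹ q = 8/15.

p = 6/17, q = 8/15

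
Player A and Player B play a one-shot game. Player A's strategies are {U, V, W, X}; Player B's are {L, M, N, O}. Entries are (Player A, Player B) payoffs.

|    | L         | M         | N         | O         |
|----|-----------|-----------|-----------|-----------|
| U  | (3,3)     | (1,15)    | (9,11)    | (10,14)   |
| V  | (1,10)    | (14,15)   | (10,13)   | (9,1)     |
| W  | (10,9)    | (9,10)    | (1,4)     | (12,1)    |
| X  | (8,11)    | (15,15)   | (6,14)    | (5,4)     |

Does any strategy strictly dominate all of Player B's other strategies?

A strategy is strictly dominant if it gives Player B a strictly higher payoff than every other strategy, against every choice by the opponent.
M strictly dominates: vs U: 15 > each of {3, 11, 14}; vs V: 15 > each of {10, 13, 1}; vs W: 10 > each of {9, 4, 1}; vs X: 15 > each of {11, 14, 4}.

M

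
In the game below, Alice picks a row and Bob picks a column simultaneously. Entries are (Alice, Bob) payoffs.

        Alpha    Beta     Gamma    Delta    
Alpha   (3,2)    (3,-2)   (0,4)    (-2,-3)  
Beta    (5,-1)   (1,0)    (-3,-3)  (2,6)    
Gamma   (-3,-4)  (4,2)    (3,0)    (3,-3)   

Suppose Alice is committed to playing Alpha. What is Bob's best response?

Gamma

With Alice fixed at Alpha, Bob's payoffs are: Alpha → 2, Beta → -2, Gamma → 4, Delta → -3.
The maximum is 4, achieved by Gamma.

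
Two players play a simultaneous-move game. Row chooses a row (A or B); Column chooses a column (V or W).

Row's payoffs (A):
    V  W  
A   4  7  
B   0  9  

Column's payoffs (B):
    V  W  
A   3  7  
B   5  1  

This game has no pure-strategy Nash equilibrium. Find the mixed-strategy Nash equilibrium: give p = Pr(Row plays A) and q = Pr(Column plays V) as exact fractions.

In a mixed NE each player is indifferent between their pure strategies, so the opponent's mix sets the indifference.
Column indifferent between V and W: p·3 + (1−p)·5 = p·7 + (1−p)·1 ⟹ 5 + (-2)p = 1 + 6p ⟹ p = 1/2.
Row indifferent between A and B: q·4 + (1−q)·7 = q·0 + (1−q)·9 ⟹ 7 + (-3)q = 9 + (-9)q ⟹ q = 1/3.

p = 1/2, q = 1/3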